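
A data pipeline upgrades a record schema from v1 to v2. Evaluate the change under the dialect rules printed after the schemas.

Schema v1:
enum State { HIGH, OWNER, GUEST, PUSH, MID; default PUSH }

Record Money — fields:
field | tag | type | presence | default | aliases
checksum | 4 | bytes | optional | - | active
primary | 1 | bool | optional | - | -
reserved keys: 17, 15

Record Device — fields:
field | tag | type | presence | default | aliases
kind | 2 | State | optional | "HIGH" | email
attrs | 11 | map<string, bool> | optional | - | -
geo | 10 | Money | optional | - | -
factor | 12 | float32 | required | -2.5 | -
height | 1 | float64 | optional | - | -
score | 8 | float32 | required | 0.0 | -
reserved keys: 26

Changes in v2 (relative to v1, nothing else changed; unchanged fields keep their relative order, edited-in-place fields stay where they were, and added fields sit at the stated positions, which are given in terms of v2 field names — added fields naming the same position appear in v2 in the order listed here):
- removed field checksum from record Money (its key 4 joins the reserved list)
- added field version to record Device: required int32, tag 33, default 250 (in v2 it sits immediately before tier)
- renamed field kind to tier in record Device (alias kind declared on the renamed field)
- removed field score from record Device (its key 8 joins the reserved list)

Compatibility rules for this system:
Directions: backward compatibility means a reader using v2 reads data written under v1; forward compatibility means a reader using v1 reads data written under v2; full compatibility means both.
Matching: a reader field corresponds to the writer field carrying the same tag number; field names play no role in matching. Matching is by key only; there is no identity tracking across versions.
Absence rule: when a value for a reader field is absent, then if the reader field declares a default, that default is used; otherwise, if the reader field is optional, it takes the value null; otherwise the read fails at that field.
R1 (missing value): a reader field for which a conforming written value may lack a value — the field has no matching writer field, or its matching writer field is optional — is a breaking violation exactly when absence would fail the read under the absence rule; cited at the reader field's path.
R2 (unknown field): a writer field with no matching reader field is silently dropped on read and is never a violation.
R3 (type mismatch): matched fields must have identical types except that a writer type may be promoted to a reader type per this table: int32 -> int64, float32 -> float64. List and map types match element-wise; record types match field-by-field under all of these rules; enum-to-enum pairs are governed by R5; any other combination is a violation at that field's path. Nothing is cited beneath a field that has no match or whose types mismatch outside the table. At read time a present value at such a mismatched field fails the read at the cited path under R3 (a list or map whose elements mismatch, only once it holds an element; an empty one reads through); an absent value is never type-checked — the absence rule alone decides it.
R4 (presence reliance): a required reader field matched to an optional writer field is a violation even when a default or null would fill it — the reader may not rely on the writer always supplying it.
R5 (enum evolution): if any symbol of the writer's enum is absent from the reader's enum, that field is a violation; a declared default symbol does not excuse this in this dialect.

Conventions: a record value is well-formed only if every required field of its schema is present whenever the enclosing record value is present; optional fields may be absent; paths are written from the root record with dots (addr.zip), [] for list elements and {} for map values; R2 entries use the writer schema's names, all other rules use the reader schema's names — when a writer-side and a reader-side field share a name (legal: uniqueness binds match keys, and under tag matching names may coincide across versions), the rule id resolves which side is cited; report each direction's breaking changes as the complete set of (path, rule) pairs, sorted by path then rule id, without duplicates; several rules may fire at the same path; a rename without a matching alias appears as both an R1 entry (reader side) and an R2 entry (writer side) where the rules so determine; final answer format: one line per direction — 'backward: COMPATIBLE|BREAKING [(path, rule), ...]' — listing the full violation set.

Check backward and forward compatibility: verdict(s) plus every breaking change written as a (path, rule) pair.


in Device below, arrows point writer -> reader
checking backward for Device: reader v2 against writer v1:
  no writer field matches reader version
  writer optional, State -> State: reader tier maps from writer kind
  writer optional, map<string, bool> -> map<string, bool>: reader attrs maps from writer attrs
  writer optional, Money -> Money: reader geo maps from writer geo
  writer required, float32 -> float32: reader factor maps from writer factor
  writer optional, float64 -> float64: reader height maps from writer height
  writer field score has no reader counterpart
  writer optional, bool -> bool: reader geo.primary maps from writer geo.primary
  writer field geo.checksum has no reader counterpart
  => backward: COMPATIBLE
checking forward for Device: reader v1 against writer v2:
  writer optional, State -> State: reader kind maps from writer tier
  writer optional, map<string, bool> -> map<string, bool>: reader attrs maps from writer attrs
  writer optional, Money -> Money: reader geo maps from writer geo
  writer required, float32 -> float32: reader factor maps from writer factor
  writer optional, float64 -> float64: reader height maps from writer height
  no writer field matches reader score
  writer field version has no reader counterpart
  no writer field matches reader geo.checksum
  writer optional, bool -> bool: reader geo.primary maps from writer geo.primary
  => forward: COMPATIBLE

backward: COMPATIBLE []; forward: COMPATIBLE []


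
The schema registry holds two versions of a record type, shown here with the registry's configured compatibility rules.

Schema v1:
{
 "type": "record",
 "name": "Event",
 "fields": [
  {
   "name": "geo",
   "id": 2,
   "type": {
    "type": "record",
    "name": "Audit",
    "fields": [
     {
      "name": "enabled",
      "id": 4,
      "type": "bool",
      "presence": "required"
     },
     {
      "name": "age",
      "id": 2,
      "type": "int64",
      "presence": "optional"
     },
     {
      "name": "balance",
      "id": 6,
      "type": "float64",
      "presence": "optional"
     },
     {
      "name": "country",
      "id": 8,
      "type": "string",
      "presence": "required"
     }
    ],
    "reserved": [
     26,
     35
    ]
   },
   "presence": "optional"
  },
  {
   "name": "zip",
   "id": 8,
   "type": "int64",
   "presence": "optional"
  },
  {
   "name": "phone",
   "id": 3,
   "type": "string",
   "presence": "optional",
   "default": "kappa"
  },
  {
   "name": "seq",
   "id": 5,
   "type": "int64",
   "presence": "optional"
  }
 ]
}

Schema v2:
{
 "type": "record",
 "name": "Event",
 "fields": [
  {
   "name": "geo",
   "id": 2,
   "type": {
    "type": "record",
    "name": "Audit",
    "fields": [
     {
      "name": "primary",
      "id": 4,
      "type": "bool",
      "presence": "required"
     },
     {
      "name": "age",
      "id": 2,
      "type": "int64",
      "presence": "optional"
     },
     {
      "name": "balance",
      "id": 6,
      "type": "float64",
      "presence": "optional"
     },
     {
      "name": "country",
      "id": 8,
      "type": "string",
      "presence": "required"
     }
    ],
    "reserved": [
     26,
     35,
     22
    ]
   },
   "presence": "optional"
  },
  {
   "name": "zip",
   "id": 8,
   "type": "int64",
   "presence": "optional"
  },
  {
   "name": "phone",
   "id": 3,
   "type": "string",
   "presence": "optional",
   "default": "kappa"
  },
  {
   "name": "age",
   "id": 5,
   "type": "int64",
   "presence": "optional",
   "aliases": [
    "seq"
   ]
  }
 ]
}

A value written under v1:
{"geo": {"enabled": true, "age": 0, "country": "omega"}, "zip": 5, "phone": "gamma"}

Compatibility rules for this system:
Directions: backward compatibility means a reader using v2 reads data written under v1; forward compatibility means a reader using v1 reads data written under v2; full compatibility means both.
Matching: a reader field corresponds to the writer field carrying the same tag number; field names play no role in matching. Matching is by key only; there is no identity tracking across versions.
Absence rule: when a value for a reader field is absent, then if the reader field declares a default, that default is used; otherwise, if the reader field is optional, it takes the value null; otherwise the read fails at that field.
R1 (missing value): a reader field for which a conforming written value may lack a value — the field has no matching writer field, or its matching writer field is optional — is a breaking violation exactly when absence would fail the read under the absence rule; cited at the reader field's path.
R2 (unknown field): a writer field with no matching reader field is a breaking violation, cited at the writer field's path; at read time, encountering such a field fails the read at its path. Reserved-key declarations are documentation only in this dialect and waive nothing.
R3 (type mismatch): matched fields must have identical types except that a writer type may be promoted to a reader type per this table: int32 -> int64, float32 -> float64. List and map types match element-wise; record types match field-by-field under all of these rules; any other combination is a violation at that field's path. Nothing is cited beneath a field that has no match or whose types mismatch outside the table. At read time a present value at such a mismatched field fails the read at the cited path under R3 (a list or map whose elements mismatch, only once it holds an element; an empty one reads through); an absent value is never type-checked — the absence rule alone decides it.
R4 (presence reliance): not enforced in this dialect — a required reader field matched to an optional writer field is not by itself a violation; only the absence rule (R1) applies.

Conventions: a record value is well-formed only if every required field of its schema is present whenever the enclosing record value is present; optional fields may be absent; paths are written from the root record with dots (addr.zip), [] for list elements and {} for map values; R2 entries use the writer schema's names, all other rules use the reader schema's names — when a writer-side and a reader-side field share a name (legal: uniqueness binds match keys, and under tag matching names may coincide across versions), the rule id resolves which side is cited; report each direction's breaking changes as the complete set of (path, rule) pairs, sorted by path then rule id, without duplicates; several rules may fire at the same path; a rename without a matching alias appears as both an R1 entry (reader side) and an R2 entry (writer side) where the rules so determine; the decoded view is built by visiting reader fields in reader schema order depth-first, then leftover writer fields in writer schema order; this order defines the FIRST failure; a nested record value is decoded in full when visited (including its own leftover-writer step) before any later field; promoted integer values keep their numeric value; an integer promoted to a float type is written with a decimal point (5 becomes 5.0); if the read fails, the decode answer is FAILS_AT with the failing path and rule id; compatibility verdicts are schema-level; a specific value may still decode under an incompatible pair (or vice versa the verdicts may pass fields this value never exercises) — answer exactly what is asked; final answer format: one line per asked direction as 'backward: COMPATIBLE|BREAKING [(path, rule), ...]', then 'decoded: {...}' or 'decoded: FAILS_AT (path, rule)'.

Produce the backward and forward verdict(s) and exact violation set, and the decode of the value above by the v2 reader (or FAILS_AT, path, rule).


in Event below, arrows point writer -> reader
checking backward for Event: reader v2 against writer v1:
  geo <- geo (Audit -> Audit, writer optional)
  zip <- zip (int64 -> int64, writer optional)
  phone <- phone (string -> string, writer optional)
  age <- seq (int64 -> int64, writer optional)
  geo.primary <- geo.enabled (bool -> bool, writer required)
  geo.age <- geo.age (int64 -> int64, writer optional)
  geo.balance <- geo.balance (float64 -> float64, writer optional)
  geo.country <- geo.country (string -> string, writer required)
  => backward: COMPATIBLE
checking forward for Event: reader v1 against writer v2:
  geo <- geo (Audit -> Audit, writer optional)
  zip <- zip (int64 -> int64, writer optional)
  phone <- phone (string -> string, writer optional)
  seq <- age (int64 -> int64, writer optional)
  geo.enabled <- geo.primary (bool -> bool, writer required)
  geo.age <- geo.age (int64 -> int64, writer optional)
  geo.balance <- geo.balance (float64 -> float64, writer optional)
  geo.country <- geo.country (string -> string, writer required)
  => forward: COMPATIBLE
decode walk for Event under reader schema v2:
  geo.primary := true (from writer enabled)
  geo.age := 0
  geo.balance := null (absent, optional -> null)
  geo.country := "omega"
  zip := 5
  phone := "gamma"
  age := null (absent, optional -> null)
  => decoded: {"geo": {"primary": true, "age": 0, "balance": null, "country": "omega"}, "zip": 5, "phone": "gamma", "age": null}

backward: COMPATIBLE []; forward: COMPATIBLE []; decoded: {"geo": {"primary": true, "age": 0, "balance": null, "country": "omega"}, "zip": 5, "phone": "gamma", "age": null}


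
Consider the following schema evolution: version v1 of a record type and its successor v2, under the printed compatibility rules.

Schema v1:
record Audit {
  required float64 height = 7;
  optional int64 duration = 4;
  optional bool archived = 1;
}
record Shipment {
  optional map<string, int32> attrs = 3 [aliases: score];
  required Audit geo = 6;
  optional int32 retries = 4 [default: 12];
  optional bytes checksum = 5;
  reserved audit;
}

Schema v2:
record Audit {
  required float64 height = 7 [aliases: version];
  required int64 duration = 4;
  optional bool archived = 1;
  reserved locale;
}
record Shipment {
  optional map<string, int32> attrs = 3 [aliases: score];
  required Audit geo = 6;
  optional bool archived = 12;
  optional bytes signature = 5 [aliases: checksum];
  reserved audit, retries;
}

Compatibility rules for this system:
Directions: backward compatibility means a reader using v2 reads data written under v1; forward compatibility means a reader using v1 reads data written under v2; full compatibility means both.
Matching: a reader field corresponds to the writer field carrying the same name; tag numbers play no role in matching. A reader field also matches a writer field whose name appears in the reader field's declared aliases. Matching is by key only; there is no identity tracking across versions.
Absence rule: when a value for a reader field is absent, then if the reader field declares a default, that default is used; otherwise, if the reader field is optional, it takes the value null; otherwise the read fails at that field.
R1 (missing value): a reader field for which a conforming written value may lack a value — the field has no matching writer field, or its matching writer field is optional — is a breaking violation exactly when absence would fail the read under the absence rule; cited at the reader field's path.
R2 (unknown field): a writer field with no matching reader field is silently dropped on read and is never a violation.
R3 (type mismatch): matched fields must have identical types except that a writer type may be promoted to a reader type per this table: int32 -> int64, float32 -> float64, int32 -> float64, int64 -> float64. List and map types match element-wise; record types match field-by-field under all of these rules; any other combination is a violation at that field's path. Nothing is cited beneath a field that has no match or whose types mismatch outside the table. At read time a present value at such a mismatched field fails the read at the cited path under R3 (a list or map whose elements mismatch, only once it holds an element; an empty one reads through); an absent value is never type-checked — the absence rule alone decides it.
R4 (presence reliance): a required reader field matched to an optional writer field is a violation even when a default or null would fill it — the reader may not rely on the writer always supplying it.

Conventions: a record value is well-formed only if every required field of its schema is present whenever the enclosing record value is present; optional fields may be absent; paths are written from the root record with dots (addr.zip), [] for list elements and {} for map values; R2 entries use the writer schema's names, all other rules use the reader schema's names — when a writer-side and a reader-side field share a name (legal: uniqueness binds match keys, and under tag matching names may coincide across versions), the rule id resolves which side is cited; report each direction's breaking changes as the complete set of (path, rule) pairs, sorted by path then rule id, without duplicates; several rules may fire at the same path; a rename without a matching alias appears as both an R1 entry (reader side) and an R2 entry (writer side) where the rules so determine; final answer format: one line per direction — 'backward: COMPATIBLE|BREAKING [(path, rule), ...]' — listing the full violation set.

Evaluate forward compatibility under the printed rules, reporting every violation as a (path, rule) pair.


the writer's type comes first in each Shipment pair
forward for Shipment (reader v1, writer v2):
  writer optional, map<string, int32> -> map<string, int32>: reader attrs maps from writer attrs
  writer required, Audit -> Audit: reader geo maps from writer geo
  retries: no writer match
  checksum: no writer match
  writer archived: unknown to reader
  writer signature: unknown to reader
  writer required, float64 -> float64: reader geo.height maps from writer geo.height
  writer required, int64 -> int64: reader geo.duration maps from writer geo.duration
  writer optional, bool -> bool: reader geo.archived maps from writer geo.archived
  => forward: COMPATIBLE
ruling out the remaining Shipment differences:
  renamed field checksum to signature in record Shipment (alias checksum declared on the renamed field) -> fires no rule on Shipment, leaving the asked answer as it is
  field duration in record Audit: optional changed to required -> fires only in the backward direction of Shipment, which is not asked here
  added field archived to record Shipment: optional bool, tag 12 (in v2 it sits immediately before signature) -> fires no rule on Shipment, leaving the asked answer as it is
  removed field retries from record Shipment (its key "retries" joins the reserved list) -> fires no rule on Shipment, leaving the asked answer as it is

forward: COMPATIBLE []


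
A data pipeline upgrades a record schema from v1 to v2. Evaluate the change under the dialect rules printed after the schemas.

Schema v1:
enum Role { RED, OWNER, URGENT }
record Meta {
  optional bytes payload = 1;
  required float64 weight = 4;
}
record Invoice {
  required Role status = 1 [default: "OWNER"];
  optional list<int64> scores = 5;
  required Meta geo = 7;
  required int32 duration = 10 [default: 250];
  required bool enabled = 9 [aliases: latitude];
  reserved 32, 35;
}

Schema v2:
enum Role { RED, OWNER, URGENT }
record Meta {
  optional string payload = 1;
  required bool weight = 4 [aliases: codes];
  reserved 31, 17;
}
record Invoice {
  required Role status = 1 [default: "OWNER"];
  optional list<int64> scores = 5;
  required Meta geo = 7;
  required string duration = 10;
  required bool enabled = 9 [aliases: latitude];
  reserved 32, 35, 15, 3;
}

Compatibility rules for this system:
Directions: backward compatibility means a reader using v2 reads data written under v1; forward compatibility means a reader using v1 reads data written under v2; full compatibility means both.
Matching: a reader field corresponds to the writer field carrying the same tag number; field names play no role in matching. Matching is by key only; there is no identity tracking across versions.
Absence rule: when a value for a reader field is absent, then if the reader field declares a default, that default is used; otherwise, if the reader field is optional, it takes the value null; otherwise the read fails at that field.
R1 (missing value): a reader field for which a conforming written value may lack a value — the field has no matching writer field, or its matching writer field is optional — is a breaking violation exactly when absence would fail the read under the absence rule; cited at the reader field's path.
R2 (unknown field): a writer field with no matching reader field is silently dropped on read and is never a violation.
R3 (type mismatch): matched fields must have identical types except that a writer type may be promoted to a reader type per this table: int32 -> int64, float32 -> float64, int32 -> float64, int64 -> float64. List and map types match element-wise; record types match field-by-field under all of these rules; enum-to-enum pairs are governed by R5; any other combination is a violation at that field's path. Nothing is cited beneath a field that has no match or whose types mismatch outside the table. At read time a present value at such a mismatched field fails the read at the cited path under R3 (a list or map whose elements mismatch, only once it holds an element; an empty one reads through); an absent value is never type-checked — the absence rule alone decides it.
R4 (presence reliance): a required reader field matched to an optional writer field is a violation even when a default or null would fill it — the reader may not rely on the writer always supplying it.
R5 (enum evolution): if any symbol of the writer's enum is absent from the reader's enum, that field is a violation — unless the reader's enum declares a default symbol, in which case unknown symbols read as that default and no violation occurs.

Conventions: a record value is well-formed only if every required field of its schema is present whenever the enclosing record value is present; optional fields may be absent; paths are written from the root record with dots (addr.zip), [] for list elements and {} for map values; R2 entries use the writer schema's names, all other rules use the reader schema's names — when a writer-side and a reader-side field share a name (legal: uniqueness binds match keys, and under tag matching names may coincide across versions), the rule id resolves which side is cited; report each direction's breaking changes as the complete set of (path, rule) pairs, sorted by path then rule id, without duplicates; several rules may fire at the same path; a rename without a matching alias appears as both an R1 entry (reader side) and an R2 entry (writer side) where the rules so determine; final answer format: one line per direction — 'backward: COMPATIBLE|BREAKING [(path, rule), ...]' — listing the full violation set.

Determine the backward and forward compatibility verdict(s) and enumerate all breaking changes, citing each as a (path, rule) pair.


the writer's type comes first in each Invoice pair
backward on Invoice — v2 reading data written by v1:
  writer required, Role -> Role: reader status maps from writer status
  writer optional, list<int64> -> list<int64>: reader scores maps from writer scores
  writer required, Meta -> Meta: reader geo maps from writer geo
  writer required, int32 -> string: reader duration maps from writer duration
  writer required, bool -> bool: reader enabled maps from writer enabled
  writer optional, bytes -> string: reader geo.payload maps from writer geo.payload
  writer required, float64 -> bool: reader geo.weight maps from writer geo.weight
  R3 fires at duration
  R3 fires at geo.payload
  R3 fires at geo.weight
  backward on Invoice therefore BREAKING (3)
forward on Invoice — v1 reading data written by v2:
  writer required, Role -> Role: reader status maps from writer status
  writer optional, list<int64> -> list<int64>: reader scores maps from writer scores
  writer required, Meta -> Meta: reader geo maps from writer geo
  writer required, string -> int32: reader duration maps from writer duration
  writer required, bool -> bool: reader enabled maps from writer enabled
  writer optional, string -> bytes: reader geo.payload maps from writer geo.payload
  writer required, bool -> float64: reader geo.weight maps from writer geo.weight
  R3 fires at duration
  R3 fires at geo.payload
  R3 fires at geo.weight
  forward on Invoice therefore BREAKING (3)

backward: BREAKING [(duration, R3), (geo.payload, R3), (geo.weight, R3)]; forward: BREAKING [(duration, R3), (geo.payload, R3), (geo.weight, R3)]


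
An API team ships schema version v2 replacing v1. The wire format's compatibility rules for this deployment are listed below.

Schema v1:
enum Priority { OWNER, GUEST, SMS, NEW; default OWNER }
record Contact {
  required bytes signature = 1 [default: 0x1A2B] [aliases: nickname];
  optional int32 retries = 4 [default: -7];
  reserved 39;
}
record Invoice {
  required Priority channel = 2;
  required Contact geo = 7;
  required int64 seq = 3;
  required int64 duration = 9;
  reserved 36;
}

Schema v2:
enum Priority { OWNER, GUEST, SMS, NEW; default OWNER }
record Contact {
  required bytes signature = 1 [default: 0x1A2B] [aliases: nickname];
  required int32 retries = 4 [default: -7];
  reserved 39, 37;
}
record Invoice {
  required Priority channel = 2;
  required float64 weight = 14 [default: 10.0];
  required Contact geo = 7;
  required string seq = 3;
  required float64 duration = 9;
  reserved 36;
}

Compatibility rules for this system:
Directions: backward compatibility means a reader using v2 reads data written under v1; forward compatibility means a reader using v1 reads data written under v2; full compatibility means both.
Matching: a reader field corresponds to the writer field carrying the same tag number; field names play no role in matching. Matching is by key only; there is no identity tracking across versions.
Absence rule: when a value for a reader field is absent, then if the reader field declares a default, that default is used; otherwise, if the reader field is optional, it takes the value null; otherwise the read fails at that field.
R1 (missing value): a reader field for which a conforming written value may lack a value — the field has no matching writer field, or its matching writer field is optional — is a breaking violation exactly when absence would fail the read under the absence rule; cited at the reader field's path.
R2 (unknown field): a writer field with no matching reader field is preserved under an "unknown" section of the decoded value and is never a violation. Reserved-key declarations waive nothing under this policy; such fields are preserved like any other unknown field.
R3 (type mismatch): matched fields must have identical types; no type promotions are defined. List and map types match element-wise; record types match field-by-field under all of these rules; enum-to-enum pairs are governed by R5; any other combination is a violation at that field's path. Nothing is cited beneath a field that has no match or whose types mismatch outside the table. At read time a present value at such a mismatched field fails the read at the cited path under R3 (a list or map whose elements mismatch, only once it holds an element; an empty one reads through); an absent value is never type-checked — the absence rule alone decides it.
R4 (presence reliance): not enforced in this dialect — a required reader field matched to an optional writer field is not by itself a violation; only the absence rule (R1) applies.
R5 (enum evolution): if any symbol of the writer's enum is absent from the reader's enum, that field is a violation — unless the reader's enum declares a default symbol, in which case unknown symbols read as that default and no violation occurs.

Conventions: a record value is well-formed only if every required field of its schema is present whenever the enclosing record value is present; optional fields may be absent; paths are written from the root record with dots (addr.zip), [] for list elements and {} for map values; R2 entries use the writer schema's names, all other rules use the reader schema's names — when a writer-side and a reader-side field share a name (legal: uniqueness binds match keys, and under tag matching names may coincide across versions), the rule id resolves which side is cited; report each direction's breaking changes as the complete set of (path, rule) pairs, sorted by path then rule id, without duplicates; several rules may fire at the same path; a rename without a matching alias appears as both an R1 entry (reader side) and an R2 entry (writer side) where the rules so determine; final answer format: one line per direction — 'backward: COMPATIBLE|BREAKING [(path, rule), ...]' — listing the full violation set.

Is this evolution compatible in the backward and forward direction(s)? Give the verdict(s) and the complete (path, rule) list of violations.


backward: BREAKING [(duration, R3), (seq, R3)]; forward: BREAKING [(duration, R3), (seq, R3)]

arrows below run writer -> reader for Invoice
backward pass over Invoice, reader schema v2, writer schema v1:
  channel <- channel (Priority -> Priority, writer required)
  weight: no writer match
  geo <- geo (Contact -> Contact, writer required)
  seq <- seq (int64 -> string, writer required)
  duration <- duration (int64 -> float64, writer required)
  geo.signature <- geo.signature (bytes -> bytes, writer required)
  geo.retries <- geo.retries (int32 -> int32, writer optional)
  breaking: (duration, R3)
  breaking: (seq, R3)
  => 2 violation(s): backward is BREAKING for Invoice
forward pass over Invoice, reader schema v1, writer schema v2:
  channel <- channel (Priority -> Priority, writer required)
  geo <- geo (Contact -> Contact, writer required)
  seq <- seq (string -> int64, writer required)
  duration <- duration (float64 -> int64, writer required)
  writer field weight has no reader counterpart
  geo.signature <- geo.signature (bytes -> bytes, writer required)
  geo.retries <- geo.retries (int32 -> int32, writer required)
  breaking: (duration, R3)
  breaking: (seq, R3)
  => 2 violation(s): forward is BREAKING for Invoice


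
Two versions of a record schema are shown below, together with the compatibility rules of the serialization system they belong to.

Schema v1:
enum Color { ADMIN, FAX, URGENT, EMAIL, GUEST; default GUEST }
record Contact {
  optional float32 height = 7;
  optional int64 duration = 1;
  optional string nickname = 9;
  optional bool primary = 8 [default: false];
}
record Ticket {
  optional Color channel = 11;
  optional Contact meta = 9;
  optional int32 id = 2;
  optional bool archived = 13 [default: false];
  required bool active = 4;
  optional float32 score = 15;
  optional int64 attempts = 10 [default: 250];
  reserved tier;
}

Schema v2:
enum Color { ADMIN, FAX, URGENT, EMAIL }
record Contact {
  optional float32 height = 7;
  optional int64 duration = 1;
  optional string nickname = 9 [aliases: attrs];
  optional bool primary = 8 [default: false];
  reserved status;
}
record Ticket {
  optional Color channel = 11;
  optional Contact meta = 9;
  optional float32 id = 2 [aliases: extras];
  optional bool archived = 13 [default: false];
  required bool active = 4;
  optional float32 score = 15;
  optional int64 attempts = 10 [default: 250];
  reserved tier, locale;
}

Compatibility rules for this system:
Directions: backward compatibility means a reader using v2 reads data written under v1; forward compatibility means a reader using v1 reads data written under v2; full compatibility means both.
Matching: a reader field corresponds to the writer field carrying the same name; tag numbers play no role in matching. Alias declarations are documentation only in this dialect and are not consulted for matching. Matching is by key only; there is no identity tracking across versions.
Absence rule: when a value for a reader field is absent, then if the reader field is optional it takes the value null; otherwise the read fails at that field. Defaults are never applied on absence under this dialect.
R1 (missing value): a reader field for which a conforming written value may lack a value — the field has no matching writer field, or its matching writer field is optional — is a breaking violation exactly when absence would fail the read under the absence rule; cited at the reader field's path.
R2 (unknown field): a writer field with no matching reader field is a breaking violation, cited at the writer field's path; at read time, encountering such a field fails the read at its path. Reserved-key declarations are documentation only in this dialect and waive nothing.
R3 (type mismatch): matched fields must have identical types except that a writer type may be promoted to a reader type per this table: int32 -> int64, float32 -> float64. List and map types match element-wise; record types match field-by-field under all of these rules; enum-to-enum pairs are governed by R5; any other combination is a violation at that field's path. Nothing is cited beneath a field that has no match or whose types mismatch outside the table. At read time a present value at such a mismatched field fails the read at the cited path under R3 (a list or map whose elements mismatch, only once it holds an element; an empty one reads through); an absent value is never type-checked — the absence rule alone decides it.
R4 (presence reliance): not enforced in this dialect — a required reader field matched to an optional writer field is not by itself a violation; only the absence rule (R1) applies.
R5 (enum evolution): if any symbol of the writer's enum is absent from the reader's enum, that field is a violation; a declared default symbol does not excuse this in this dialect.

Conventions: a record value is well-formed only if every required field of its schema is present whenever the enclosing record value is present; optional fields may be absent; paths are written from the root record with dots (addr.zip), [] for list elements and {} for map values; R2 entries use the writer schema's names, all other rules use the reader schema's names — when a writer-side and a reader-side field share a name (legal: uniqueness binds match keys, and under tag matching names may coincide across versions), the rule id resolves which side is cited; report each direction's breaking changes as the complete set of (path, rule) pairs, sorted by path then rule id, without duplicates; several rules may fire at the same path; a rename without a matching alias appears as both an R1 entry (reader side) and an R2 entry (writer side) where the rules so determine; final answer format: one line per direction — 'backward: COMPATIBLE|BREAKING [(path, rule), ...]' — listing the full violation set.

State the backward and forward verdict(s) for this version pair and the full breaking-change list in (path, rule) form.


backward: BREAKING [(channel, R5), (id, R3)]; forward: BREAKING [(id, R3)]

in Ticket below, arrows point writer -> reader
checking backward for Ticket: reader v2 against writer v1:
  writer optional, Color -> Color: reader channel maps from writer channel
  writer optional, Contact -> Contact: reader meta maps from writer meta
  writer optional, int32 -> float32: reader id maps from writer id
  writer optional, bool -> bool: reader archived maps from writer archived
  writer required, bool -> bool: reader active maps from writer active
  writer optional, float32 -> float32: reader score maps from writer score
  writer optional, int64 -> int64: reader attempts maps from writer attempts
  writer optional, float32 -> float32: reader meta.height maps from writer meta.height
  writer optional, int64 -> int64: reader meta.duration maps from writer meta.duration
  writer optional, string -> string: reader meta.nickname maps from writer meta.nickname
  writer optional, bool -> bool: reader meta.primary maps from writer meta.primary
  violation R5 at channel
  violation R3 at id
  => backward: BREAKING (2)
checking forward for Ticket: reader v1 against writer v2:
  writer optional, Color -> Color: reader channel maps from writer channel
  writer optional, Contact -> Contact: reader meta maps from writer meta
  writer optional, float32 -> int32: reader id maps from writer id
  writer optional, bool -> bool: reader archived maps from writer archived
  writer required, bool -> bool: reader active maps from writer active
  writer optional, float32 -> float32: reader score maps from writer score
  writer optional, int64 -> int64: reader attempts maps from writer attempts
  writer optional, float32 -> float32: reader meta.height maps from writer meta.height
  writer optional, int64 -> int64: reader meta.duration maps from writer meta.duration
  writer optional, string -> string: reader meta.nickname maps from writer meta.nickname
  writer optional, bool -> bool: reader meta.primary maps from writer meta.primary
  violation R3 at id
  => forward: BREAKING (1)


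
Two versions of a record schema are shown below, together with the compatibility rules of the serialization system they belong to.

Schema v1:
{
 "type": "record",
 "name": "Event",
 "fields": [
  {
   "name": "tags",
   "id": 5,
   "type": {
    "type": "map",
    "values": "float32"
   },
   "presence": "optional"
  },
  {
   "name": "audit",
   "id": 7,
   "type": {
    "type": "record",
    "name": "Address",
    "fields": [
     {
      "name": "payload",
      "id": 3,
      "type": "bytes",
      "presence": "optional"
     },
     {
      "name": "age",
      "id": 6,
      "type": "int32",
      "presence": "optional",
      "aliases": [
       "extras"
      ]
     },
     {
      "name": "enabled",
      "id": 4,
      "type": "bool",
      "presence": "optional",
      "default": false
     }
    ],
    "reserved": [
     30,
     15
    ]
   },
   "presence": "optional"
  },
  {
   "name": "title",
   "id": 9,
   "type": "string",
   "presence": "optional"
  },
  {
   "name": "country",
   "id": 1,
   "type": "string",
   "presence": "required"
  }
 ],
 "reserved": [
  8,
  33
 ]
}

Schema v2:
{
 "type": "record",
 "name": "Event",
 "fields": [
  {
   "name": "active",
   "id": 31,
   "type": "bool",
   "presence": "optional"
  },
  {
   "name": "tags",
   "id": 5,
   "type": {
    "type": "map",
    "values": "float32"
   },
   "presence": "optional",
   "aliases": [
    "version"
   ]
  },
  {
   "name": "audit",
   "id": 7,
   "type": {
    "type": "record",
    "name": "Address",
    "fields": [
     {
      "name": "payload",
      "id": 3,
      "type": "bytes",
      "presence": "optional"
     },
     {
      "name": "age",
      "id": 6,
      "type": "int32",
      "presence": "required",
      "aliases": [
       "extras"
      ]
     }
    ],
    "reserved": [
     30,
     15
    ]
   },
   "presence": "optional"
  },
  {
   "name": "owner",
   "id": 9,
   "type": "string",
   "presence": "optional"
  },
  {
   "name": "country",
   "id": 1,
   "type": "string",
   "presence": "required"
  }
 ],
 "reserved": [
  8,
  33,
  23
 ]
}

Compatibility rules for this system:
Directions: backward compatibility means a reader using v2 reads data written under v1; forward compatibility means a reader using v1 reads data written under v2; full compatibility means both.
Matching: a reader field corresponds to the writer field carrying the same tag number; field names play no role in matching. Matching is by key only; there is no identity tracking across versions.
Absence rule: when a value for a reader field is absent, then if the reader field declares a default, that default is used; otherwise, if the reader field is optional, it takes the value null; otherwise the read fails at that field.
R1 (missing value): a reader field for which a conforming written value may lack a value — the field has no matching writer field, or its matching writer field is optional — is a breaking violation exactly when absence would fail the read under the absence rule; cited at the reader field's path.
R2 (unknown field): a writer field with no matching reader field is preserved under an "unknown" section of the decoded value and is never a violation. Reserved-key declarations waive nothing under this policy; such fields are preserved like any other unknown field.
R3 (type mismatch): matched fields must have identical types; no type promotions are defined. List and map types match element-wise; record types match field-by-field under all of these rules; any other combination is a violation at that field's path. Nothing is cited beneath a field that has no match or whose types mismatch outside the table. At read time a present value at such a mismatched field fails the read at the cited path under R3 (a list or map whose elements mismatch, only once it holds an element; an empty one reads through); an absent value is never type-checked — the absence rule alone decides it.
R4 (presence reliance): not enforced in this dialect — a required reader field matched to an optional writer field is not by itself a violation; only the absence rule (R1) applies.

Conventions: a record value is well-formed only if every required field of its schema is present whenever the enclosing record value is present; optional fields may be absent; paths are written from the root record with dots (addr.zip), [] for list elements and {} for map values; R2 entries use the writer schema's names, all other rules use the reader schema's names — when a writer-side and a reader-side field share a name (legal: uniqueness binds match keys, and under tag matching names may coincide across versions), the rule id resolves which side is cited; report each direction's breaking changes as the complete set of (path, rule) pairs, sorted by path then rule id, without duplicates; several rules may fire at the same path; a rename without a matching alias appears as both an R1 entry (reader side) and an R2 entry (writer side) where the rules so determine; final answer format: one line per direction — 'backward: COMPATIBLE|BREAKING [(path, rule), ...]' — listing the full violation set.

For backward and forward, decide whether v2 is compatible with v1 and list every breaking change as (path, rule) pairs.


backward: BREAKING [(audit.age, R1)]; forward: COMPATIBLE []

each type pair in Event: writer, then reader
checking backward for Event: reader v2 against writer v1:
  active: no writer-side match
  tags: paired with writer tags (map<string, float32> -> map<string, float32>; writer optional)
  audit: paired with writer audit (Address -> Address; writer optional)
  owner: paired with writer title (string -> string; writer optional)
  country: paired with writer country (string -> string; writer required)
  audit.payload: paired with writer audit.payload (bytes -> bytes; writer optional)
  audit.age: paired with writer audit.age (int32 -> int32; writer optional)
  leftover writer field: audit.enabled
  violation R1 at audit.age
  => backward verdict for Event: BREAKING, 1 violation(s)
checking forward for Event: reader v1 against writer v2:
  tags: paired with writer tags (map<string, float32> -> map<string, float32>; writer optional)
  audit: paired with writer audit (Address -> Address; writer optional)
  title: paired with writer owner (string -> string; writer optional)
  country: paired with writer country (string -> string; writer required)
  leftover writer field: active
  audit.payload: paired with writer audit.payload (bytes -> bytes; writer optional)
  audit.age: paired with writer audit.age (int32 -> int32; writer required)
  audit.enabled: no writer-side match
  => no violations; forward on Event: COMPATIBLE
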